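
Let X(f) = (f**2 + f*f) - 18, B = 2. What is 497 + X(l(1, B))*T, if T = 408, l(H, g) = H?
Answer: -6031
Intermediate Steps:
X(f) = -18 + 2*f**2 (X(f) = (f**2 + f**2) - 18 = 2*f**2 - 18 = -18 + 2*f**2)
497 + X(l(1, B))*T = 497 + (-18 + 2*1**2)*408 = 497 + (-18 + 2*1)*408 = 497 + (-18 + 2)*408 = 497 - 16*408 = 497 - 6528 = -6031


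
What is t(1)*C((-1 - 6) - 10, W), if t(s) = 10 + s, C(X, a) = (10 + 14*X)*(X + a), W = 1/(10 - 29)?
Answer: 42768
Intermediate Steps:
W = -1/19 (W = 1/(-19) = -1/19 ≈ -0.052632)
t(1)*C((-1 - 6) - 10, W) = (10 + 1)*(10*((-1 - 6) - 10) + 10*(-1/19) + 14*((-1 - 6) - 10)² + 14*((-1 - 6) - 10)*(-1/19)) = 11*(10*(-7 - 10) - 10/19 + 14*(-7 - 10)² + 14*(-7 - 10)*(-1/19)) = 11*(10*(-17) - 10/19 + 14*(-17)² + 14*(-17)*(-1/19)) = 11*(-170 - 10/19 + 14*289 + 238/19) = 11*(-170 - 10/19 + 4046 + 238/19) = 11*3888 = 42768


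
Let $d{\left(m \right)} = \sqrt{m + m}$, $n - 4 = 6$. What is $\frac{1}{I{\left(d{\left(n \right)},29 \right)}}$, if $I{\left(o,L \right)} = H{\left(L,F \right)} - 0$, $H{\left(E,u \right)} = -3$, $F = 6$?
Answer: $- \frac{1}{3} \approx -0.33333$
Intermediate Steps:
$n = 10$ ($n = 4 + 6 = 10$)
$d{\left(m \right)} = \sqrt{2} \sqrt{m}$ ($d{\left(m \right)} = \sqrt{2 m} = \sqrt{2} \sqrt{m}$)
$I{\left(o,L \right)} = -3$ ($I{\left(o,L \right)} = -3 - 0 = -3 + 0 = -3$)
$\frac{1}{I{\left(d{\left(n \right)},29 \right)}} = \frac{1}{-3} = - \frac{1}{3}$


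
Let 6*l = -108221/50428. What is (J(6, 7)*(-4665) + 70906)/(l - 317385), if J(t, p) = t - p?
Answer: -22865366328/96030652901 ≈ -0.23810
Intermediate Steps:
l = -108221/302568 (l = (-108221/50428)/6 = (-108221*1/50428)/6 = (1/6)*(-108221/50428) = -108221/302568 ≈ -0.35768)
(J(6, 7)*(-4665) + 70906)/(l - 317385) = ((6 - 1*7)*(-4665) + 70906)/(-108221/302568 - 317385) = ((6 - 7)*(-4665) + 70906)/(-96030652901/302568) = (-1*(-4665) + 70906)*(-302568/96030652901) = (4665 + 70906)*(-302568/96030652901) = 75571*(-302568/96030652901) = -22865366328/96030652901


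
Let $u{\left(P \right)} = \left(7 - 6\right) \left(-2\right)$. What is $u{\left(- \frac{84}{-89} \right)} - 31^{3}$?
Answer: $-29793$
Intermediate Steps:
$u{\left(P \right)} = -2$ ($u{\left(P \right)} = 1 \left(-2\right) = -2$)
$u{\left(- \frac{84}{-89} \right)} - 31^{3} = -2 - 31^{3} = -2 - 29791 = -29793$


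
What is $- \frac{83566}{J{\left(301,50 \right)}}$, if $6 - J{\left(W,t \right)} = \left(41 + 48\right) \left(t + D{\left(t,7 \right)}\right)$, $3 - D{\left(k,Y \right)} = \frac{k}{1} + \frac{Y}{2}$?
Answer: $- \frac{167132}{101} \approx -1654.8$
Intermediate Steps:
$D{\left(k,Y \right)} = 3 - k - \frac{Y}{2}$ ($D{\left(k,Y \right)} = 3 - \left(\frac{k}{1} + \frac{Y}{2}\right) = 3 - \left(k 1 + Y \frac{1}{2}\right) = 3 - \left(k + \frac{Y}{2}\right) = 3 - k - \frac{Y}{2}$)
$J{\left(W,t \right)} = \frac{101}{2}$ ($J{\left(W,t \right)} = 6 - \left(41 + 48\right) \left(t - \left(\frac{1}{2} + t\right)\right) = 6 - 89 \left(t - \left(\frac{1}{2} + t\right)\right) = 6 - 89 \left(- \frac{1}{2}\right) = 6 - - \frac{89}{2} = 6 + \frac{89}{2} = \frac{101}{2}$)
$- \frac{83566}{J{\left(301,50 \right)}} = - \frac{83566}{\frac{101}{2}} = \left(-83566\right) \frac{2}{101} = - \frac{167132}{101}$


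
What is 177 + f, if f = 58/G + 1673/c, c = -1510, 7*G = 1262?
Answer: 167898237/952810 ≈ 176.21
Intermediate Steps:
G = 1262/7 (G = (⅐)*1262 = 1262/7 ≈ 180.29)
f = -749133/952810 (f = 58/(1262/7) + 1673/(-1510) = 58*(7/1262) + 1673*(-1/1510) = 203/631 - 1673/1510 = -749133/952810 ≈ -0.78624)
177 + f = 177 - 749133/952810 = 167898237/952810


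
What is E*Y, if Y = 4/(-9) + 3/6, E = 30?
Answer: 5/3 ≈ 1.6667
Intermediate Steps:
Y = 1/18 (Y = 4*(-⅑) + 3*(⅙) = -4/9 + ½ = 1/18 ≈ 0.055556)
E*Y = 30*(1/18) = 5/3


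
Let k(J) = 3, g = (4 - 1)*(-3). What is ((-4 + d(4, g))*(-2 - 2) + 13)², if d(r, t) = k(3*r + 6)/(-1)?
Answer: 1681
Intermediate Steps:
g = -9 (g = 3*(-3) = -9)
d(r, t) = -3 (d(r, t) = 3/(-1) = 3*(-1) = -3)
((-4 + d(4, g))*(-2 - 2) + 13)² = ((-4 - 3)*(-2 - 2) + 13)² = (-7*(-4) + 13)² = (28 + 13)² = 41² = 1681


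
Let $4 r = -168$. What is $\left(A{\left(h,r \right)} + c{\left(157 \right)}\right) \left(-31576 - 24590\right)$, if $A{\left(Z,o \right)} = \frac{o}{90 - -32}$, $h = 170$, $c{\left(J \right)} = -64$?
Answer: $\frac{220451550}{61} \approx 3.614 \cdot 10^{6}$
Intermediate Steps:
$r = -42$ ($r = \frac{1}{4} \left(-168\right) = -42$)
$A{\left(Z,o \right)} = \frac{o}{122}$ ($A{\left(Z,o \right)} = \frac{o}{90 + 32} = \frac{o}{122}$)
$\left(A{\left(h,r \right)} + c{\left(157 \right)}\right) \left(-31576 - 24590\right) = \left(\frac{1}{122} \left(-42\right) - 64\right) \left(-31576 - 24590\right) = \left(- \frac{21}{61} - 64\right) \left(-56166\right) = \left(- \frac{3925}{61}\right) \left(-56166\right) = \frac{220451550}{61}$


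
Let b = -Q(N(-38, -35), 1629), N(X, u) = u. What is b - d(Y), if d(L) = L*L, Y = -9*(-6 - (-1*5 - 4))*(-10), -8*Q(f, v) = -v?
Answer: -584829/8 ≈ -73104.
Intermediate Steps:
Q(f, v) = v/8 (Q(f, v) = -(-1)*v/8 = v/8)
Y = 270 (Y = -9*(-6 - (-5 - 4))*(-10) = -9*(-6 - 1*(-9))*(-10) = -9*(-6 + 9)*(-10) = -9*3*(-10) = -27*(-10) = 270)
b = -1629/8 ≈ -203.63
d(L) = L**2
b - d(Y) = -1629/8 - 1*270**2 = -1629/8 - 1*72900 = -1629/8 - 72900 = -584829/8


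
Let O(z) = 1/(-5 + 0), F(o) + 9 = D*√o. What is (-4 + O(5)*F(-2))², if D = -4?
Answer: 89/25 - 88*I*√2/25 ≈ 3.56 - 4.978*I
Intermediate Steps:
F(o) = -9 - 4*√o
O(z) = -⅕ (O(z) = 1/(-5) = -⅕)
(-4 + O(5)*F(-2))² = (-4 - (-9 - 4*I*√2)/5)² = (-4 + (9/5 + 4*I*√2/5))² = (-11/5 + 4*I*√2/5)²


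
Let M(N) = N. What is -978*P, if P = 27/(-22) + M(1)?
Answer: 2445/11 ≈ 222.27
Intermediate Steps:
P = -5/22 (P = 27/(-22) + 1 = 27*(-1/22) + 1 = -27/22 + 1 = -5/22 ≈ -0.22727)
-978*P = -978*(-5/22) = 2445/11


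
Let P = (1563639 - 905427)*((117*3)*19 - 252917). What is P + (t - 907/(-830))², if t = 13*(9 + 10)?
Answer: -111659203988195511/688900 ≈ -1.6208e+11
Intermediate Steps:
P = -162083388576 (P = 658212*(351*19 - 252917) = 658212*(6669 - 252917) = 658212*(-246248) = -162083388576)
t = 247 (t = 13*19 = 247)
P + (t - 907/(-830))² = -162083388576 + (247 - 907/(-830))² = -162083388576 + (247 - 907*(-1/830))² = -162083388576 + (247 + 907/830)² = -162083388576 + (205917/830)² = -162083388576 + 42401810889/688900 = -111659203988195511/688900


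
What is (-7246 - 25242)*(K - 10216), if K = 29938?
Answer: -640728336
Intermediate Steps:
(-7246 - 25242)*(K - 10216) = (-7246 - 25242)*(29938 - 10216) = -32488*19722 = -640728336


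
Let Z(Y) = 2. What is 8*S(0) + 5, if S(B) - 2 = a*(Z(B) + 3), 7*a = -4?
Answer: -13/7 ≈ -1.8571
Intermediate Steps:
a = -4/7 (a = (⅐)*(-4) = -4/7 ≈ -0.57143)
S(B) = -6/7 (S(B) = 2 - 4*(2 + 3)/7 = 2 - 4/7*5 = 2 - 20/7 = -6/7)
8*S(0) + 5 = 8*(-6/7) + 5 = -48/7 + 5 = -13/7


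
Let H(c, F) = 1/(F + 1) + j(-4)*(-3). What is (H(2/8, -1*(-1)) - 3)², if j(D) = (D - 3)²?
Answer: 89401/4 ≈ 22350.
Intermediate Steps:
j(D) = (-3 + D)²
H(c, F) = -147 + 1/(1 + F) (H(c, F) = 1/(F + 1) + (-3 - 4)²*(-3) = 1/(1 + F) + (-7)²*(-3) = 1/(1 + F) + 49*(-3) = 1/(1 + F) - 147 = -147 + 1/(1 + F))
(H(2/8, -1*(-1)) - 3)² = ((-146 - (-147)*(-1))/(1 - 1*(-1)) - 3)² = ((-146 - 147*1)/(1 + 1) - 3)² = ((-146 - 147)/2 - 3)² = ((½)*(-293) - 3)² = (-293/2 - 3)² = (-299/2)² = 89401/4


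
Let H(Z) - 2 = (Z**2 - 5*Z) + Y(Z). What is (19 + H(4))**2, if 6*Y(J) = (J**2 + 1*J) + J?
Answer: 441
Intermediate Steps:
Y(J) = J/3 + J**2/6 (Y(J) = ((J**2 + 1*J) + J)/6 = ((J**2 + J) + J)/6 = ((J + J**2) + J)/6 = (J**2 + 2*J)/6 = J/3 + J**2/6)
H(Z) = 2 + Z**2 - 5*Z + Z*(2 + Z)/6 (H(Z) = 2 + ((Z**2 - 5*Z) + Z*(2 + Z)/6) = 2 + (Z**2 - 5*Z + Z*(2 + Z)/6) = 2 + Z**2 - 5*Z + Z*(2 + Z)/6)
(19 + H(4))**2 = (19 + (2 - 14/3*4 + (7/6)*4**2))**2 = (19 + (2 - 56/3 + (7/6)*16))**2 = (19 + (2 - 56/3 + 56/3))**2 = (19 + 2)**2 = 21**2 = 441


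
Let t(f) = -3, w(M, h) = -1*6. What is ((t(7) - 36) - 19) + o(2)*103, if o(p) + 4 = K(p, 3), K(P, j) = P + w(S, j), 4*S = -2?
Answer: -882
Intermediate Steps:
S = -½ (S = (¼)*(-2) = -½ ≈ -0.50000)
w(M, h) = -6
K(P, j) = -6 + P (K(P, j) = P - 6 = -6 + P)
o(p) = -10 + p (o(p) = -4 + (-6 + p) = -10 + p)
((t(7) - 36) - 19) + o(2)*103 = ((-3 - 36) - 19) + (-10 + 2)*103 = (-39 - 19) - 8*103 = -58 - 824 = -882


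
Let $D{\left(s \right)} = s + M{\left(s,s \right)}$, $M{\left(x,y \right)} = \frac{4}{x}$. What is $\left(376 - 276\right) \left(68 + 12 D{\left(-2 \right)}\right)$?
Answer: $2000$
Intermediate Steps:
$D{\left(s \right)} = s + \frac{4}{s}$
$\left(376 - 276\right) \left(68 + 12 D{\left(-2 \right)}\right) = \left(376 - 276\right) \left(68 + 12 \left(-2 + \frac{4}{-2}\right)\right) = 100 \left(68 + 12 \left(-2 + 4 \left(- \frac{1}{2}\right)\right)\right) = 100 \left(68 + 12 \left(-2 - 2\right)\right) = 100 \left(68 + 12 \left(-4\right)\right) = 100 \left(68 - 48\right) = 100 \cdot 20 = 2000$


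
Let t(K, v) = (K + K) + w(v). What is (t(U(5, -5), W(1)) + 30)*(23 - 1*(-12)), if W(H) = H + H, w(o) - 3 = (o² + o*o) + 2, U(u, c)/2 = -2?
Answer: 1225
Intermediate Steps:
U(u, c) = -4 (U(u, c) = 2*(-2) = -4)
w(o) = 5 + 2*o² (w(o) = 3 + ((o² + o*o) + 2) = 3 + ((o² + o²) + 2) = 3 + (2*o² + 2) = 3 + (2 + 2*o²) = 5 + 2*o²)
W(H) = 2*H
t(K, v) = 5 + 2*K + 2*v² (t(K, v) = (K + K) + (5 + 2*v²) = 2*K + (5 + 2*v²) = 5 + 2*K + 2*v²)
(t(U(5, -5), W(1)) + 30)*(23 - 1*(-12)) = ((5 + 2*(-4) + 2*(2*1)²) + 30)*(23 - 1*(-12)) = ((5 - 8 + 2*2²) + 30)*(23 + 12) = ((5 - 8 + 2*4) + 30)*35 = ((5 - 8 + 8) + 30)*35 = (5 + 30)*35 = 35*35 = 1225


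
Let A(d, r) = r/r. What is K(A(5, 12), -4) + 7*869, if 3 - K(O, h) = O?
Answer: 6085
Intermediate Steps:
A(d, r) = 1
K(O, h) = 3 - O
K(A(5, 12), -4) + 7*869 = (3 - 1*1) + 7*869 = (3 - 1) + 6083 = 2 + 6083 = 6085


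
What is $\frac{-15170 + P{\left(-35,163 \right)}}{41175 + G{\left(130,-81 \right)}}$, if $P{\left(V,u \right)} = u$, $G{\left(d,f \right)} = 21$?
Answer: $- \frac{15007}{41196} \approx -0.36428$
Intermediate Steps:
$\frac{-15170 + P{\left(-35,163 \right)}}{41175 + G{\left(130,-81 \right)}} = \frac{-15170 + 163}{41175 + 21} = - \frac{15007}{41196}$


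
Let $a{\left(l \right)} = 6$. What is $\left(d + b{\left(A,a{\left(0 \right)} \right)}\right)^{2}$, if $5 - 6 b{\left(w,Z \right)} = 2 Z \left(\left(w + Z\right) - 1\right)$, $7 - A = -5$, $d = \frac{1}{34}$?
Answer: $\frac{2856100}{2601} \approx 1098.1$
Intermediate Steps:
$d = \frac{1}{34} \approx 0.029412$
$A = 12$ ($A = 7 - -5 = 7 + 5 = 12$)
$b{\left(w,Z \right)} = \frac{5}{6} - \frac{Z \left(-1 + Z + w\right)}{3}$ ($b{\left(w,Z \right)} = \frac{5}{6} - \frac{2 Z \left(\left(w + Z\right) - 1\right)}{6} = \frac{5}{6} - \frac{2 Z \left(\left(Z + w\right) - 1\right)}{6} = \frac{5}{6} - \frac{2 Z \left(-1 + Z + w\right)}{6} = \frac{5}{6} - \frac{Z \left(-1 + Z + w\right)}{3}$)
$\left(d + b{\left(A,a{\left(0 \right)} \right)}\right)^{2} = \left(\frac{1}{34} + \left(\frac{5}{6} - \frac{6^{2}}{3} + \frac{1}{3} \cdot 6 - 2 \cdot 12\right)\right)^{2} = \left(\frac{1}{34} + \left(\frac{5}{6} - 12 + 2 - 24\right)\right)^{2} = \left(\frac{1}{34} - \frac{199}{6}\right)^{2} = \left(- \frac{1690}{51}\right)^{2} = \frac{2856100}{2601}$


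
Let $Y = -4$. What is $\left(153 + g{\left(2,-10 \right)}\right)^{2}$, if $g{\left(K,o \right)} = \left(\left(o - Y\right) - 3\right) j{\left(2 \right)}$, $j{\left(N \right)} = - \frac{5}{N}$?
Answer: $\frac{123201}{4} \approx 30800.0$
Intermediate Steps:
$g{\left(K,o \right)} = - \frac{5}{2} - \frac{5 o}{2}$ ($g{\left(K,o \right)} = \left(\left(o - -4\right) - 3\right) \left(- \frac{5}{2}\right) = \left(\left(o + 4\right) - 3\right) \left(\left(-5\right) \frac{1}{2}\right) = \left(\left(4 + o\right) - 3\right) \left(- \frac{5}{2}\right) = \left(1 + o\right) \left(- \frac{5}{2}\right) = - \frac{5}{2} - \frac{5 o}{2}$)
$\left(153 + g{\left(2,-10 \right)}\right)^{2} = \left(153 - - \frac{45}{2}\right)^{2} = \left(153 + \left(- \frac{5}{2} + 25\right)\right)^{2} = \left(153 + \frac{45}{2}\right)^{2} = \left(\frac{351}{2}\right)^{2} = \frac{123201}{4}$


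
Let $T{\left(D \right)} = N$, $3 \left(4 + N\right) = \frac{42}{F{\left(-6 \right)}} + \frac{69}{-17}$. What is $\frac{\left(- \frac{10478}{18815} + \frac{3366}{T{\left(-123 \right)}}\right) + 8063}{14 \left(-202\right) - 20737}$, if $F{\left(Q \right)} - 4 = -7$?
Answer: $- \frac{74286181247}{226564867725} \approx -0.32788$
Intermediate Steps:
$F{\left(Q \right)} = -3$ ($F{\left(Q \right)} = 4 - 7 = -3$)
$N = - \frac{511}{51}$ ($N = -4 + \frac{\frac{42}{-3} + \frac{69}{-17}}{3} = -4 + \frac{42 \left(- \frac{1}{3}\right) + 69 \left(- \frac{1}{17}\right)}{3} = -4 + \frac{-14 - \frac{69}{17}}{3} = -4 + \frac{1}{3} \left(- \frac{307}{17}\right) = -4 - \frac{307}{51} = - \frac{511}{51} \approx -10.02$)
$T{\left(D \right)} = - \frac{511}{51}$
$\frac{\left(- \frac{10478}{18815} + \frac{3366}{T{\left(-123 \right)}}\right) + 8063}{14 \left(-202\right) - 20737} = \frac{\left(- \frac{10478}{18815} + \frac{3366}{- \frac{511}{51}}\right) + 8063}{14 \left(-202\right) - 20737} = \frac{\left(\left(-10478\right) \frac{1}{18815} + 3366 \left(- \frac{51}{511}\right)\right) + 8063}{-2828 - 20737} = \frac{\left(- \frac{10478}{18815} - \frac{171666}{511}\right) + 8063}{-23565} = \left(- \frac{3235250048}{9614465} + 8063\right) \left(- \frac{1}{23565}\right) = \frac{74286181247}{9614465} \left(- \frac{1}{23565}\right) = - \frac{74286181247}{226564867725}$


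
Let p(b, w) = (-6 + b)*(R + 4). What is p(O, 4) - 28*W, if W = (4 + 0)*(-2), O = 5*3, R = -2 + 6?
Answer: 296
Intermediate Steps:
R = 4
O = 15
W = -8 (W = 4*(-2) = -8)
p(b, w) = -48 + 8*b (p(b, w) = (-6 + b)*(4 + 4) = (-6 + b)*8 = -48 + 8*b)
p(O, 4) - 28*W = (-48 + 8*15) - 28*(-8) = (-48 + 120) + 224 = 72 + 224 = 296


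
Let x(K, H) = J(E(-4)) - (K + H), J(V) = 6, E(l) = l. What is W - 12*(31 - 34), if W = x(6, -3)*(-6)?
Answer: 18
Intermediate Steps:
x(K, H) = 6 - H - K (x(K, H) = 6 - (K + H) = 6 - (H + K) = 6 + (-H - K) = 6 - H - K)
W = -18 (W = (6 - 1*(-3) - 1*6)*(-6) = (6 + 3 - 6)*(-6) = 3*(-6) = -18)
W - 12*(31 - 34) = -18 - 12*(31 - 34) = -18 - 12*(-3) = -18 + 36 = 18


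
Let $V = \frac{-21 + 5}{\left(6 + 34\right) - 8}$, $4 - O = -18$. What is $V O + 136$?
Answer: $125$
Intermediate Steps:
$O = 22$ ($O = 4 - -18 = 4 + 18 = 22$)
$V = - \frac{1}{2}$ ($V = - \frac{16}{40 - 8} = - \frac{16}{32} = \left(-16\right) \frac{1}{32} = - \frac{1}{2} \approx -0.5$)
$V O + 136 = \left(- \frac{1}{2}\right) 22 + 136 = -11 + 136 = 125$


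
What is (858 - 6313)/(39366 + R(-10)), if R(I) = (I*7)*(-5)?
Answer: -5455/39716 ≈ -0.13735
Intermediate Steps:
R(I) = -35*I (R(I) = (7*I)*(-5) = -35*I)
(858 - 6313)/(39366 + R(-10)) = (858 - 6313)/(39366 - 35*(-10)) = -5455/(39366 + 350) = -5455/39716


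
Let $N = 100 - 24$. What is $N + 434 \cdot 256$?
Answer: $111180$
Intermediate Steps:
$N = 76$
$N + 434 \cdot 256 = 76 + 434 \cdot 256 = 76 + 111104 = 111180$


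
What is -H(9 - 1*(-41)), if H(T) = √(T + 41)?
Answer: -√91 ≈ -9.5394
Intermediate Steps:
H(T) = √(41 + T)
-H(9 - 1*(-41)) = -√(41 + (9 - 1*(-41))) = -√(41 + (9 + 41)) = -√(41 + 50) = -√91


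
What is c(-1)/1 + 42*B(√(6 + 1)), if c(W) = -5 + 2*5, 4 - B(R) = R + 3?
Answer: 47 - 42*√7 ≈ -64.122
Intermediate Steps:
B(R) = 1 - R (B(R) = 4 - (R + 3) = 4 - (3 + R) = 4 + (-3 - R) = 1 - R)
c(W) = 5 (c(W) = -5 + 10 = 5)
c(-1)/1 + 42*B(√(6 + 1)) = 5/1 + 42*(1 - √(6 + 1)) = 5*1 + 42*(1 - √7) = 5 + (42 - 42*√7) = 47 - 42*√7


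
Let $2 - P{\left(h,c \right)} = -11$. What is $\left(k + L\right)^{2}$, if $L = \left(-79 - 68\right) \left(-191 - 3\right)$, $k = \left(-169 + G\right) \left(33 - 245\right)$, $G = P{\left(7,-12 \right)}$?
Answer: $3793328100$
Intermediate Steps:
$P{\left(h,c \right)} = 13$ ($P{\left(h,c \right)} = 2 - -11 = 2 + 11 = 13$)
$G = 13$
$k = 33072$ ($k = \left(-169 + 13\right) \left(33 - 245\right) = \left(-156\right) \left(-212\right) = 33072$)
$L = 28518$ ($L = \left(-147\right) \left(-194\right) = 28518$)
$\left(k + L\right)^{2} = \left(33072 + 28518\right)^{2} = 61590^{2} = 3793328100$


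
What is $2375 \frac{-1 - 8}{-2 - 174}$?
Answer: $\frac{21375}{176} \approx 121.45$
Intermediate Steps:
$2375 \frac{-1 - 8}{-2 - 174} = 2375 \left(- \frac{9}{-176}\right) = 2375 \left(\left(-9\right) \left(- \frac{1}{176}\right)\right) = 2375 \cdot \frac{9}{176} = \frac{21375}{176}$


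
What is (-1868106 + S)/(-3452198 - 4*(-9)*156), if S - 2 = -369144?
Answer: 1118624/1723291 ≈ 0.64912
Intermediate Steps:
S = -369142 (S = 2 - 369144 = -369142)
(-1868106 + S)/(-3452198 - 4*(-9)*156) = (-1868106 - 369142)/(-3452198 - 4*(-9)*156) = -2237248/(-3452198 + 36*156) = -2237248/(-3452198 + 5616) = -2237248/(-3446582) = -2237248*(-1/3446582) = 1118624/1723291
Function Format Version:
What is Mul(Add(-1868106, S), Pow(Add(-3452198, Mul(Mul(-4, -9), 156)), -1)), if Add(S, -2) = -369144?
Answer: Rational(1118624, 1723291) ≈ 0.64912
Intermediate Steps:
S = -369142 (S = Add(2, -369144) = -369142)
Mul(Add(-1868106, S), Pow(Add(-3452198, Mul(Mul(-4, -9), 156)), -1)) = Mul(Add(-1868106, -369142), Pow(Add(-3452198, Mul(Mul(-4, -9), 156)), -1)) = Mul(-2237248, Pow(Add(-3452198, Mul(36, 156)), -1)) = Mul(-2237248, Pow(Add(-3452198, 5616), -1)) = Mul(-2237248, Pow(-3446582, -1)) = Mul(-2237248, Rational(-1, 3446582)) = Rational(1118624, 1723291)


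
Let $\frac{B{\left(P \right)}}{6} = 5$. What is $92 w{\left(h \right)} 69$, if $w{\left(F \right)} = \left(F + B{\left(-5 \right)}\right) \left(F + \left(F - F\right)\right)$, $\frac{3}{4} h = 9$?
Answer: $3199392$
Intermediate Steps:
$h = 12$ ($h = \frac{4}{3} \cdot 9 = 12$)
$B{\left(P \right)} = 30$ ($B{\left(P \right)} = 6 \cdot 5 = 30$)
$w{\left(F \right)} = F \left(30 + F\right)$ ($w{\left(F \right)} = \left(F + 30\right) \left(F + \left(F - F\right)\right) = \left(30 + F\right) \left(F + 0\right) = \left(30 + F\right) F = F \left(30 + F\right)$)
$92 w{\left(h \right)} 69 = 92 \cdot 12 \left(30 + 12\right) 69 = 92 \cdot 12 \cdot 42 \cdot 69 = 92 \cdot 504 \cdot 69 = 46368 \cdot 69 = 3199392$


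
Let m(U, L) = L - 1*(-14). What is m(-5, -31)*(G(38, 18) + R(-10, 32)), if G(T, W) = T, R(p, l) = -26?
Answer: -204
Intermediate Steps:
m(U, L) = 14 + L (m(U, L) = L + 14 = 14 + L)
m(-5, -31)*(G(38, 18) + R(-10, 32)) = (14 - 31)*(38 - 26) = -17*12 = -204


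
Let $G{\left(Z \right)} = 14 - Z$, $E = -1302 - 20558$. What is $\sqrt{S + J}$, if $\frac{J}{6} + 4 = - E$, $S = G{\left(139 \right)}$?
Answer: $\sqrt{131011} \approx 361.95$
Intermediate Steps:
$E = -21860$
$S = -125$ ($S = 14 - 139 = -125$)
$J = 131136$ ($J = -24 + 6 \left(\left(-1\right) \left(-21860\right)\right) = -24 + 6 \cdot 21860 = -24 + 131160 = 131136$)
$\sqrt{S + J} = \sqrt{-125 + 131136} = \sqrt{131011}$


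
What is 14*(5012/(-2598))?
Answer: -35084/1299 ≈ -27.008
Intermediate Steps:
14*(5012/(-2598)) = 14*(5012*(-1/2598)) = 14*(-2506/1299) = -35084/1299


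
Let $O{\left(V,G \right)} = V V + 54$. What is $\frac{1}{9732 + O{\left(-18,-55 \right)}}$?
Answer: $\frac{1}{10110} \approx 9.8912 \cdot 10^{-5}$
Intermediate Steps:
$O{\left(V,G \right)} = 54 + V^{2}$ ($O{\left(V,G \right)} = V^{2} + 54 = 54 + V^{2}$)
$\frac{1}{9732 + O{\left(-18,-55 \right)}} = \frac{1}{9732 + \left(54 + \left(-18\right)^{2}\right)} = \frac{1}{9732 + \left(54 + 324\right)} = \frac{1}{9732 + 378} = \frac{1}{10110}$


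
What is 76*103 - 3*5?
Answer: 7813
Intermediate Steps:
76*103 - 3*5 = 7828 - 15 = 7813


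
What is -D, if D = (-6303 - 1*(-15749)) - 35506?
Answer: 26060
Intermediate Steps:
D = -26060 (D = (-6303 + 15749) - 35506 = 9446 - 35506 = -26060)
-D = -1*(-26060) = 26060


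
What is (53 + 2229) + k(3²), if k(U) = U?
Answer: 2291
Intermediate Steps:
(53 + 2229) + k(3²) = (53 + 2229) + 3² = 2282 + 9 = 2291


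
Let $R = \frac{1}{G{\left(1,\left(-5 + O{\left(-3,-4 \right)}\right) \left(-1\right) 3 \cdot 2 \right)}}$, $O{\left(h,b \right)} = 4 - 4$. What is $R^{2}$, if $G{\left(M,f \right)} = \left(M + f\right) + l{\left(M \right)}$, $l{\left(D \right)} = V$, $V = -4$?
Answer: $\frac{1}{729} \approx 0.0013717$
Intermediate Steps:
$l{\left(D \right)} = -4$
$O{\left(h,b \right)} = 0$
$G{\left(M,f \right)} = -4 + M + f$ ($G{\left(M,f \right)} = \left(M + f\right) - 4 = -4 + M + f$)
$R = \frac{1}{27}$ ($R = \frac{1}{-4 + 1 + \left(-5 + 0\right) \left(-1\right) 3 \cdot 2} = \frac{1}{-4 + 1 + \left(-5\right) \left(-1\right) 3 \cdot 2} = \frac{1}{-4 + 1 + 5 \cdot 3 \cdot 2} = \frac{1}{-4 + 1 + 15 \cdot 2} = \frac{1}{-4 + 1 + 30} = \frac{1}{27} \approx 0.037037$)
$R^{2} = \left(\frac{1}{27}\right)^{2} = \frac{1}{729}$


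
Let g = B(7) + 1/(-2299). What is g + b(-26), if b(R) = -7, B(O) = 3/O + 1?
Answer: -89668/16093 ≈ -5.5719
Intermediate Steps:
B(O) = 1 + 3/O (B(O) = 3/O + 1 = 1 + 3/O)
g = 22983/16093 (g = (3 + 7)/7 + 1/(-2299) = (1/7)*10 - 1/2299 = 10/7 - 1/2299 = 22983/16093 ≈ 1.4281)
g + b(-26) = 22983/16093 - 7 = -89668/16093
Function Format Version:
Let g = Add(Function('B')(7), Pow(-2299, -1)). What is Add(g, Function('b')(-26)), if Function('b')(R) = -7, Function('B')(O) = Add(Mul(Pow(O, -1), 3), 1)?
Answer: Rational(-89668, 16093) ≈ -5.5719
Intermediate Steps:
Function('B')(O) = Add(1, Mul(3, Pow(O, -1))) (Function('B')(O) = Add(Mul(3, Pow(O, -1)), 1) = Add(1, Mul(3, Pow(O, -1))))
g = Rational(22983, 16093) (g = Add(Mul(Pow(7, -1), Add(3, 7)), Pow(-2299, -1)) = Add(Mul(Rational(1, 7), 10), Rational(-1, 2299)) = Add(Rational(10, 7), Rational(-1, 2299)) = Rational(22983, 16093) ≈ 1.4281)
Add(g, Function('b')(-26)) = Add(Rational(22983, 16093), -7) = Rational(-89668, 16093)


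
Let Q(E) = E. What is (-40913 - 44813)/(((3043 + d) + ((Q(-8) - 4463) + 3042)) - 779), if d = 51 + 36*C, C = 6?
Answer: -42863/551 ≈ -77.791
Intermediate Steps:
d = 267 (d = 51 + 36*6 = 51 + 216 = 267)
(-40913 - 44813)/(((3043 + d) + ((Q(-8) - 4463) + 3042)) - 779) = (-40913 - 44813)/(((3043 + 267) + ((-8 - 4463) + 3042)) - 779) = -85726/((3310 + (-4471 + 3042)) - 779) = -85726/((3310 - 1429) - 779) = -85726/(1881 - 779) = -85726/1102 = -85726*1/1102 = -42863/551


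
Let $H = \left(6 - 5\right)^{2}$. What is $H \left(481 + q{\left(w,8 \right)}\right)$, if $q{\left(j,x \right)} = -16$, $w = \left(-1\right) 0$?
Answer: $465$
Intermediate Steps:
$w = 0$
$H = 1$ ($H = 1^{2} = 1$)
$H \left(481 + q{\left(w,8 \right)}\right) = 1 \left(481 - 16\right) = 1 \cdot 465 = 465$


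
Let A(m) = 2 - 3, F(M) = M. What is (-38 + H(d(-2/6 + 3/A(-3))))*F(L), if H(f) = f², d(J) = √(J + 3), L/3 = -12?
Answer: 1380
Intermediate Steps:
L = -36 (L = 3*(-12) = -36)
A(m) = -1
d(J) = √(3 + J)
(-38 + H(d(-2/6 + 3/A(-3))))*F(L) = (-38 + (√(3 + (-2/6 + 3/(-1))))²)*(-36) = (-38 + (√(3 + (-2*⅙ + 3*(-1))))²)*(-36) = (-38 + (√(3 + (-⅓ - 3)))²)*(-36) = (-38 + (√(3 - 10/3))²)*(-36) = (-38 + (√(-⅓))²)*(-36) = (-38 + (I*√3/3)²)*(-36) = (-38 - ⅓)*(-36) = -115/3*(-36) = 1380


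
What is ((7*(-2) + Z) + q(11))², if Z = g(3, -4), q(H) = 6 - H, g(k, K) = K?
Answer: 529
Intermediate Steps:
Z = -4
((7*(-2) + Z) + q(11))² = ((7*(-2) - 4) + (6 - 1*11))² = ((-14 - 4) + (6 - 11))² = (-18 - 5)² = (-23)² = 529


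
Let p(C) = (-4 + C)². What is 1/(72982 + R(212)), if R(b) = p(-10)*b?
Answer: 1/114534 ≈ 8.7310e-6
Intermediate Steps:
R(b) = 196*b (R(b) = (-4 - 10)²*b = (-14)²*b = 196*b)
1/(72982 + R(212)) = 1/(72982 + 196*212) = 1/(72982 + 41552) = 1/114534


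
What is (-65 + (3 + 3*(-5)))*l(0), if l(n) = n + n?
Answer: 0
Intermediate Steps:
l(n) = 2*n
(-65 + (3 + 3*(-5)))*l(0) = (-65 + (3 + 3*(-5)))*(2*0) = (-65 + (3 - 15))*0 = (-65 - 12)*0 = -77*0 = 0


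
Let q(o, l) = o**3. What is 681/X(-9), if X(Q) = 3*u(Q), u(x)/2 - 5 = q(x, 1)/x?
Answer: 227/172 ≈ 1.3198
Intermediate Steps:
u(x) = 10 + 2*x**2 (u(x) = 10 + 2*(x**3/x) = 10 + 2*x**2)
X(Q) = 30 + 6*Q**2 (X(Q) = 3*(10 + 2*Q**2) = 30 + 6*Q**2)
681/X(-9) = 681/(30 + 6*(-9)**2) = 681/(30 + 6*81) = 681/(30 + 486) = 681/516 = 681*(1/516) = 227/172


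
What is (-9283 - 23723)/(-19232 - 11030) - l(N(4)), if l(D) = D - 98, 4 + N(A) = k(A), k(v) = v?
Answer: 1499341/15131 ≈ 99.091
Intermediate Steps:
N(A) = -4 + A
l(D) = -98 + D
(-9283 - 23723)/(-19232 - 11030) - l(N(4)) = (-9283 - 23723)/(-19232 - 11030) - (-98 + (-4 + 4)) = -33006/(-30262) - (-98 + 0) = -33006*(-1/30262) - 1*(-98) = 16503/15131 + 98 = 1499341/15131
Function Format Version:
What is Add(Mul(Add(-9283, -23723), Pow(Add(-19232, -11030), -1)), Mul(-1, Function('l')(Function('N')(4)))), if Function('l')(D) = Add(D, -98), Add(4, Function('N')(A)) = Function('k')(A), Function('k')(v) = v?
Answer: Rational(1499341, 15131) ≈ 99.091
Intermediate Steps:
Function('N')(A) = Add(-4, A)
Function('l')(D) = Add(-98, D)
Add(Mul(Add(-9283, -23723), Pow(Add(-19232, -11030), -1)), Mul(-1, Function('l')(Function('N')(4)))) = Add(Mul(Add(-9283, -23723), Pow(Add(-19232, -11030), -1)), Mul(-1, Add(-98, Add(-4, 4)))) = Add(Mul(-33006, Pow(-30262, -1)), Mul(-1, Add(-98, 0))) = Add(Mul(-33006, Rational(-1, 30262)), Mul(-1, -98)) = Add(Rational(16503, 15131), 98) = Rational(1499341, 15131)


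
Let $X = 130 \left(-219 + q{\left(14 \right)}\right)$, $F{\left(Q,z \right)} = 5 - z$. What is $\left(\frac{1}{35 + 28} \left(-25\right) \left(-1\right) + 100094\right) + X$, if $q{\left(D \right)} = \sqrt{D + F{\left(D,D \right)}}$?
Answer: $\frac{4512337}{63} + 130 \sqrt{5} \approx 71915.0$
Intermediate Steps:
$q{\left(D \right)} = \sqrt{5}$ ($q{\left(D \right)} = \sqrt{D - \left(-5 + D\right)} = \sqrt{5}$)
$X = -28470 + 130 \sqrt{5}$ ($X = 130 \left(-219 + \sqrt{5}\right) = -28470 + 130 \sqrt{5} \approx -28179.0$)
$\left(\frac{1}{35 + 28} \left(-25\right) \left(-1\right) + 100094\right) + X = \left(\frac{1}{35 + 28} \left(-25\right) \left(-1\right) + 100094\right) - \left(28470 - 130 \sqrt{5}\right) = \left(\frac{1}{63} \left(-25\right) \left(-1\right) + 100094\right) - \left(28470 - 130 \sqrt{5}\right) = \left(\left(- \frac{25}{63}\right) \left(-1\right) + 100094\right) - \left(28470 - 130 \sqrt{5}\right) = \left(\frac{25}{63} + 100094\right) - \left(28470 - 130 \sqrt{5}\right) = \frac{6305947}{63} - \left(28470 - 130 \sqrt{5}\right) = \frac{4512337}{63} + 130 \sqrt{5}$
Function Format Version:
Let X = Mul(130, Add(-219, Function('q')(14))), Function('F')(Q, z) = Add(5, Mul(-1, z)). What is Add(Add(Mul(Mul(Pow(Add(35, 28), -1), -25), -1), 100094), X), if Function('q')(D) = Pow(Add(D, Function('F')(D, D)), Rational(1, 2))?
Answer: Add(Rational(4512337, 63), Mul(130, Pow(5, Rational(1, 2)))) ≈ 71915.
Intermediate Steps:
Function('q')(D) = Pow(5, Rational(1, 2)) (Function('q')(D) = Pow(Add(D, Add(5, Mul(-1, D))), Rational(1, 2)) = Pow(5, Rational(1, 2)))
X = Add(-28470, Mul(130, Pow(5, Rational(1, 2)))) (X = Mul(130, Add(-219, Pow(5, Rational(1, 2)))) = Add(-28470, Mul(130, Pow(5, Rational(1, 2)))) ≈ -28179.)
Add(Add(Mul(Mul(Pow(Add(35, 28), -1), -25), -1), 100094), X) = Add(Add(Mul(Mul(Pow(Add(35, 28), -1), -25), -1), 100094), Add(-28470, Mul(130, Pow(5, Rational(1, 2))))) = Add(Add(Mul(Mul(Pow(63, -1), -25), -1), 100094), Add(-28470, Mul(130, Pow(5, Rational(1, 2))))) = Add(Add(Mul(Mul(Rational(1, 63), -25), -1), 100094), Add(-28470, Mul(130, Pow(5, Rational(1, 2))))) = Add(Add(Mul(Rational(-25, 63), -1), 100094), Add(-28470, Mul(130, Pow(5, Rational(1, 2))))) = Add(Add(Rational(25, 63), 100094), Add(-28470, Mul(130, Pow(5, Rational(1, 2))))) = Add(Rational(6305947, 63), Add(-28470, Mul(130, Pow(5, Rational(1, 2))))) = Add(Rational(4512337, 63), Mul(130, Pow(5, Rational(1, 2))))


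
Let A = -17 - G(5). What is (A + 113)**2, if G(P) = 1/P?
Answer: 229441/25 ≈ 9177.6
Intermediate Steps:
A = -86/5 (A = -17 - 1/5 = -86/5 ≈ -17.200)
(A + 113)**2 = (-86/5 + 113)**2 = (479/5)**2 = 229441/25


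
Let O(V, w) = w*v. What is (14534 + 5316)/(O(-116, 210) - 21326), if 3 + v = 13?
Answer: -9925/9613 ≈ -1.0325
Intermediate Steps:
v = 10 (v = -3 + 13 = 10)
O(V, w) = 10*w (O(V, w) = w*10 = 10*w)
(14534 + 5316)/(O(-116, 210) - 21326) = (14534 + 5316)/(10*210 - 21326) = 19850/(2100 - 21326) = 19850/(-19226) = 19850*(-1/19226) = -9925/9613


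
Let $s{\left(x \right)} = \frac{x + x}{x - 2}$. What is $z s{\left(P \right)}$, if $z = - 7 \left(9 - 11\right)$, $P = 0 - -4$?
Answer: $56$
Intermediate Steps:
$P = 4$ ($P = 0 + 4 = 4$)
$s{\left(x \right)} = \frac{2 x}{-2 + x}$
$z = 14$ ($z = \left(-7\right) \left(-2\right) = 14$)
$z s{\left(P \right)} = 14 \cdot 2 \cdot 4 \frac{1}{-2 + 4} = 14 \cdot 2 \cdot 4 \cdot \frac{1}{2} = 14 \cdot 4 = 56$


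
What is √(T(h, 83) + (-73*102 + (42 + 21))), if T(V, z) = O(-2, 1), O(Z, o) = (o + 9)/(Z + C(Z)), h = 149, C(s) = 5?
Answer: 13*I*√393/3 ≈ 85.905*I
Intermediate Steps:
O(Z, o) = (9 + o)/(5 + Z) (O(Z, o) = (o + 9)/(Z + 5) = (9 + o)/(5 + Z))
T(V, z) = 10/3 (T(V, z) = (9 + 1)/(5 - 2) = 10/3)
√(T(h, 83) + (-73*102 + (42 + 21))) = √(10/3 + (-73*102 + (42 + 21))) = √(10/3 + (-7446 + 63)) = √(10/3 - 7383) = √(-22139/3) = 13*I*√393/3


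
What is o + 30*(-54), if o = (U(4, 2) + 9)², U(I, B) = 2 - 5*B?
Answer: -1619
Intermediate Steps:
o = 1 (o = ((2 - 5*2) + 9)² = ((2 - 10) + 9)² = (-8 + 9)² = 1² = 1)
o + 30*(-54) = 1 + 30*(-54) = 1 - 1620 = -1619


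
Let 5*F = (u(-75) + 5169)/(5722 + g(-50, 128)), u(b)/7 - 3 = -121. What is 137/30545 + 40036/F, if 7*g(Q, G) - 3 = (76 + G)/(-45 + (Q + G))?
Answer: 2694628785993807/10214583995 ≈ 2.6380e+5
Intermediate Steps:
u(b) = -826 (u(b) = 21 + 7*(-121) = 21 - 847 = -826)
g(Q, G) = 3/7 + (76 + G)/(7*(-45 + G + Q)) (g(Q, G) = 3/7 + ((76 + G)/(-45 + (Q + G)))/7 = 3/7 + ((76 + G)/(-45 + (G + Q)))/7 = 3/7 + ((76 + G)/(-45 + G + Q))/7 = 3/7 + (76 + G)/(7*(-45 + G + Q)))
F = 334411/2203475 (F = ((-826 + 5169)/(5722 + (-59 + 3*(-50) + 4*128)/(7*(-45 + 128 - 50))))/5 = (4343/(5722 + (⅐)*(-59 - 150 + 512)/33))/5 = (4343/(5722 + (⅐)*(1/33)*303))/5 = (4343/(5722 + 101/77))/5 = (4343/(440695/77))/5 = (4343*(77/440695))/5 = (⅕)*(334411/440695) = 334411/2203475 ≈ 0.15177)
137/30545 + 40036/F = 137/30545 + 40036/(334411/2203475) = 137*(1/30545) + 40036*(2203475/334411) = 137/30545 + 88218325100/334411 = 2694628785993807/10214583995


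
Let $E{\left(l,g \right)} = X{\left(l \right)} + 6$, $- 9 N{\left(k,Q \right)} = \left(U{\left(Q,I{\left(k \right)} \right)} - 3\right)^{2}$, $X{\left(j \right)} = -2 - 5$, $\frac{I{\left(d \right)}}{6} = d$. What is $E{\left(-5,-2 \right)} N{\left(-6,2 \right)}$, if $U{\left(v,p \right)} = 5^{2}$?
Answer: $\frac{484}{9} \approx 53.778$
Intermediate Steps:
$I{\left(d \right)} = 6 d$
$U{\left(v,p \right)} = 25$
$X{\left(j \right)} = -7$
$N{\left(k,Q \right)} = - \frac{484}{9}$ ($N{\left(k,Q \right)} = - \frac{\left(25 - 3\right)^{2}}{9} = - \frac{22^{2}}{9} = \left(- \frac{1}{9}\right) 484 = - \frac{484}{9}$)
$E{\left(l,g \right)} = -1$ ($E{\left(l,g \right)} = -7 + 6 = -1$)
$E{\left(-5,-2 \right)} N{\left(-6,2 \right)} = \left(-1\right) \left(- \frac{484}{9}\right) = \frac{484}{9}$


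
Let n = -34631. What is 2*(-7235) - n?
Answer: 20161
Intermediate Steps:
2*(-7235) - n = 2*(-7235) - 1*(-34631) = -14470 + 34631 = 20161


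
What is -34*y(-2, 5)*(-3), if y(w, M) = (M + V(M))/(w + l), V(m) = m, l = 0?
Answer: -510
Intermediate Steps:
y(w, M) = 2*M/w (y(w, M) = (M + M)/(w + 0) = (2*M)/w = 2*M/w)
-34*y(-2, 5)*(-3) = -68*5/(-2)*(-3) = -68*5*(-1)/2*(-3) = -34*(-5)*(-3) = 170*(-3) = -510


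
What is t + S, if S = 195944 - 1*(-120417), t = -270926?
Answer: 45435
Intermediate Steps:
S = 316361 (S = 195944 + 120417 = 316361)
t + S = -270926 + 316361 = 45435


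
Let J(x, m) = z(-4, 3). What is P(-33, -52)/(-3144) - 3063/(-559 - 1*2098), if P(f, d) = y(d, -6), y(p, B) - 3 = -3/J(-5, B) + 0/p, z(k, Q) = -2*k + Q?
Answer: 17641847/15314948 ≈ 1.1519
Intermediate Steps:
z(k, Q) = Q - 2*k
J(x, m) = 11 (J(x, m) = 3 - 2*(-4) = 3 + 8 = 11)
y(p, B) = 30/11 (y(p, B) = 3 + (-3/11 + 0/p) = 3 + (-3*1/11 + 0) = 3 + (-3/11 + 0) = 3 - 3/11 = 30/11)
P(f, d) = 30/11
P(-33, -52)/(-3144) - 3063/(-559 - 1*2098) = (30/11)/(-3144) - 3063/(-559 - 1*2098) = (30/11)*(-1/3144) - 3063/(-559 - 2098) = -5/5764 - 3063/(-2657) = -5/5764 - 3063*(-1/2657) = -5/5764 + 3063/2657 = 17641847/15314948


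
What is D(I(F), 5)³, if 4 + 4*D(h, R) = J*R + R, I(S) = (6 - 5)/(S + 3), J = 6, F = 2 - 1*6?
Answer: 29791/64 ≈ 465.48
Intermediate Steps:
F = -4 (F = 2 - 6 = -4)
I(S) = 1/(3 + S)
D(h, R) = -1 + 7*R/4 (D(h, R) = -1 + (6*R + R)/4 = -1 + (7*R)/4 = -1 + 7*R/4)
D(I(F), 5)³ = (-1 + (7/4)*5)³ = (-1 + 35/4)³ = (31/4)³ = 29791/64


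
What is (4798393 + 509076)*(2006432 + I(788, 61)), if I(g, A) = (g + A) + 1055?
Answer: 10659181061584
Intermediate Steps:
I(g, A) = 1055 + A + g (I(g, A) = (A + g) + 1055 = 1055 + A + g)
(4798393 + 509076)*(2006432 + I(788, 61)) = (4798393 + 509076)*(2006432 + (1055 + 61 + 788)) = 5307469*(2006432 + 1904) = 5307469*2008336 = 10659181061584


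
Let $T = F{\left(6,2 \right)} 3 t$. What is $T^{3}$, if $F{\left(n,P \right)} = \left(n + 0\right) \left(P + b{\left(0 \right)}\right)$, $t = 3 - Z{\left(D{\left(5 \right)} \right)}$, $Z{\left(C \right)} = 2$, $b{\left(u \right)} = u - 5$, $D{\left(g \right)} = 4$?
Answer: $-157464$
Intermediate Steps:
$b{\left(u \right)} = -5 + u$ ($b{\left(u \right)} = u - 5 = -5 + u$)
$t = 1$ ($t = 3 - 2 = 1$)
$F{\left(n,P \right)} = n \left(-5 + P\right)$ ($F{\left(n,P \right)} = \left(n + 0\right) \left(P + \left(-5 + 0\right)\right) = n \left(P - 5\right) = n \left(-5 + P\right)$)
$T = -54$ ($T = 6 \left(-5 + 2\right) 3 \cdot 1 = 6 \left(-3\right) 3 \cdot 1 = \left(-18\right) 3 \cdot 1 = \left(-54\right) 1 = -54$)
$T^{3} = \left(-54\right)^{3} = -157464$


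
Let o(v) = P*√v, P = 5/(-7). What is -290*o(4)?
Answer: 2900/7 ≈ 414.29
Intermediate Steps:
P = -5/7 (P = 5*(-⅐) = -5/7 ≈ -0.71429)
o(v) = -5*√v/7
-290*o(4) = -(-1450)*√4/7 = -(-1450)*2/7 = -290*(-10/7) = 2900/7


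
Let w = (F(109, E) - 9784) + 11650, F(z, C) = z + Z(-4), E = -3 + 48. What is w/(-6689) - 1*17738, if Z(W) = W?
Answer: -118651453/6689 ≈ -17738.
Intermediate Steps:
E = 45
F(z, C) = -4 + z (F(z, C) = z - 4 = -4 + z)
w = 1971 (w = ((-4 + 109) - 9784) + 11650 = (105 - 9784) + 11650 = -9679 + 11650 = 1971)
w/(-6689) - 1*17738 = 1971/(-6689) - 1*17738 = 1971*(-1/6689) - 17738 = -1971/6689 - 17738 = -118651453/6689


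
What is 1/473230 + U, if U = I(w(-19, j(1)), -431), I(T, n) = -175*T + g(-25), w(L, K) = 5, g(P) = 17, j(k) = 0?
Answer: -406031339/473230 ≈ -858.00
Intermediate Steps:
I(T, n) = 17 - 175*T (I(T, n) = -175*T + 17 = 17 - 175*T)
U = -858 (U = 17 - 175*5 = 17 - 875 = -858)
1/473230 + U = 1/473230 - 858 = -406031339/473230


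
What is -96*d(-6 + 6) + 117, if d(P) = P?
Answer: 117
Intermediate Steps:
-96*d(-6 + 6) + 117 = -96*(-6 + 6) + 117 = -96*0 + 117 = 0 + 117 = 117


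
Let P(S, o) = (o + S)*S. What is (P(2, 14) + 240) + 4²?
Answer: 288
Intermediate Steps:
P(S, o) = S*(S + o) (P(S, o) = (S + o)*S = S*(S + o))
(P(2, 14) + 240) + 4² = (2*(2 + 14) + 240) + 4² = (2*16 + 240) + 16 = (32 + 240) + 16 = 272 + 16 = 288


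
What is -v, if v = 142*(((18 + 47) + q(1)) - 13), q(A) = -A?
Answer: -7242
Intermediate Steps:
v = 7242 (v = 142*(((18 + 47) - 1*1) - 13) = 142*((65 - 1) - 13) = 142*(64 - 13) = 142*51 = 7242)
-v = -1*7242 = -7242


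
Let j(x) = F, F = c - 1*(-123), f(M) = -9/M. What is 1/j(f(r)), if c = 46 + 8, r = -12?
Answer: 1/177 ≈ 0.0056497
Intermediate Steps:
c = 54
F = 177 (F = 54 - 1*(-123) = 54 + 123 = 177)
j(x) = 177
1/j(f(r)) = 1/177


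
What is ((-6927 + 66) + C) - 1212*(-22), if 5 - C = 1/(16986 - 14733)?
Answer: 44627423/2253 ≈ 19808.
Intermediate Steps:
C = 11264/2253 (C = 5 - 1/(16986 - 14733) = 5 - 1/2253 = 11264/2253 ≈ 4.9996)
((-6927 + 66) + C) - 1212*(-22) = ((-6927 + 66) + 11264/2253) - 1212*(-22) = (-6861 + 11264/2253) - 1*(-26664) = -15446569/2253 + 26664 = 44627423/2253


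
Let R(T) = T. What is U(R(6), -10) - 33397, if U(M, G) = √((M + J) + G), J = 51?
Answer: -33397 + √47 ≈ -33390.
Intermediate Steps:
U(M, G) = √(51 + G + M) (U(M, G) = √((M + 51) + G) = √((51 + M) + G) = √(51 + G + M))
U(R(6), -10) - 33397 = √(51 - 10 + 6) - 33397 = √47 - 33397 = -33397 + √47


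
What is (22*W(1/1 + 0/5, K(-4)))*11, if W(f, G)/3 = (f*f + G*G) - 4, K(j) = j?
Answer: 9438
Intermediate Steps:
W(f, G) = -12 + 3*G² + 3*f² (W(f, G) = 3*((f*f + G*G) - 4) = 3*((f² + G²) - 4) = 3*((G² + f²) - 4) = 3*(-4 + G² + f²) = -12 + 3*G² + 3*f²)
(22*W(1/1 + 0/5, K(-4)))*11 = (22*(-12 + 3*(-4)² + 3*(1/1 + 0/5)²))*11 = (22*(-12 + 3*16 + 3*(1*1 + 0*(⅕))²))*11 = (22*(-12 + 48 + 3*(1 + 0)²))*11 = (22*(-12 + 48 + 3*1²))*11 = (22*(-12 + 48 + 3*1))*11 = (22*(-12 + 48 + 3))*11 = (22*39)*11 = 858*11 = 9438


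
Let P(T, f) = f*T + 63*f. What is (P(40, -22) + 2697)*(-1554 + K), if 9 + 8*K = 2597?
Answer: -1060691/2 ≈ -5.3035e+5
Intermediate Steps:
P(T, f) = 63*f + T*f (P(T, f) = T*f + 63*f = 63*f + T*f)
K = 647/2 (K = -9/8 + (1/8)*2597 = -9/8 + 2597/8 = 647/2 ≈ 323.50)
(P(40, -22) + 2697)*(-1554 + K) = (-22*(63 + 40) + 2697)*(-1554 + 647/2) = (-22*103 + 2697)*(-2461/2) = (-2266 + 2697)*(-2461/2) = 431*(-2461/2) = -1060691/2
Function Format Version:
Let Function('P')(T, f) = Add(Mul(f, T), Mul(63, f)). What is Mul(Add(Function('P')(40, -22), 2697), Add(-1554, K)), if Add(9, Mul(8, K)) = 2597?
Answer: Rational(-1060691, 2) ≈ -5.3035e+5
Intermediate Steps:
Function('P')(T, f) = Add(Mul(63, f), Mul(T, f)) (Function('P')(T, f) = Add(Mul(T, f), Mul(63, f)) = Add(Mul(63, f), Mul(T, f)))
K = Rational(647, 2) (K = Add(Rational(-9, 8), Mul(Rational(1, 8), 2597)) = Add(Rational(-9, 8), Rational(2597, 8)) = Rational(647, 2) ≈ 323.50)
Mul(Add(Function('P')(40, -22), 2697), Add(-1554, K)) = Mul(Add(Mul(-22, Add(63, 40)), 2697), Add(-1554, Rational(647, 2))) = Mul(Add(Mul(-22, 103), 2697), Rational(-2461, 2)) = Mul(Add(-2266, 2697), Rational(-2461, 2)) = Mul(431, Rational(-2461, 2)) = Rational(-1060691, 2)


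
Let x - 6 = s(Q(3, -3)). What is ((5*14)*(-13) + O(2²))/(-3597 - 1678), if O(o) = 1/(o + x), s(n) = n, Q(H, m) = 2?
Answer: 10919/63300 ≈ 0.17250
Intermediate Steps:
x = 8 (x = 6 + 2 = 8)
O(o) = 1/(8 + o) (O(o) = 1/(o + 8) = 1/(8 + o))
((5*14)*(-13) + O(2²))/(-3597 - 1678) = ((5*14)*(-13) + 1/(8 + 2²))/(-3597 - 1678) = (70*(-13) + 1/(8 + 4))/(-5275) = (-910 + 1/12)*(-1/5275) = -10919/12*(-1/5275) = 10919/63300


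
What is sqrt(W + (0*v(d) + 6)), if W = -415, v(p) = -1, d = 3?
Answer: I*sqrt(409) ≈ 20.224*I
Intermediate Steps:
sqrt(W + (0*v(d) + 6)) = sqrt(-415 + (0*(-1) + 6)) = sqrt(-415 + (0 + 6)) = sqrt(-415 + 6) = sqrt(-409) = I*sqrt(409)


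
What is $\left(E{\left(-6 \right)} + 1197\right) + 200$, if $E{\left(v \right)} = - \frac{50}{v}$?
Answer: $\frac{4216}{3} \approx 1405.3$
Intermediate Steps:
$\left(E{\left(-6 \right)} + 1197\right) + 200 = \left(- \frac{50}{-6} + 1197\right) + 200 = \left(\left(-50\right) \left(- \frac{1}{6}\right) + 1197\right) + 200 = \left(\frac{25}{3} + 1197\right) + 200 = \frac{3616}{3} + 200 = \frac{4216}{3}$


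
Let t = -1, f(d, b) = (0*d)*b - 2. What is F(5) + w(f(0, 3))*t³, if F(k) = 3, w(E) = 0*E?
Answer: 3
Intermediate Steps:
f(d, b) = -2 (f(d, b) = 0*b - 2 = 0 - 2 = -2)
w(E) = 0
F(5) + w(f(0, 3))*t³ = 3 + 0*(-1)³ = 3 + 0*(-1) = 3 + 0 = 3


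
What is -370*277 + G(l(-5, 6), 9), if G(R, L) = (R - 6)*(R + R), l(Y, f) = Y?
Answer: -102380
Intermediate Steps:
G(R, L) = 2*R*(-6 + R) (G(R, L) = (-6 + R)*(2*R) = 2*R*(-6 + R))
-370*277 + G(l(-5, 6), 9) = -370*277 + 2*(-5)*(-6 - 5) = -102490 + 2*(-5)*(-11) = -102490 + 110 = -102380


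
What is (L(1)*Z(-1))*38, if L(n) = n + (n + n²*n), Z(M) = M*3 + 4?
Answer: 114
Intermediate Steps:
Z(M) = 4 + 3*M (Z(M) = 3*M + 4 = 4 + 3*M)
L(n) = n³ + 2*n (L(n) = n + (n + n³) = n³ + 2*n)
(L(1)*Z(-1))*38 = ((1*(2 + 1²))*(4 + 3*(-1)))*38 = ((1*(2 + 1))*(4 - 3))*38 = ((1*3)*1)*38 = (3*1)*38 = 3*38 = 114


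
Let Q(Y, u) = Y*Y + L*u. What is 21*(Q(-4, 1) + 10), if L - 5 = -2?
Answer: 609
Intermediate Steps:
L = 3 (L = 5 - 2 = 3)
Q(Y, u) = Y² + 3*u (Q(Y, u) = Y*Y + 3*u = Y² + 3*u)
21*(Q(-4, 1) + 10) = 21*(((-4)² + 3*1) + 10) = 21*((16 + 3) + 10) = 21*(19 + 10) = 21*29 = 609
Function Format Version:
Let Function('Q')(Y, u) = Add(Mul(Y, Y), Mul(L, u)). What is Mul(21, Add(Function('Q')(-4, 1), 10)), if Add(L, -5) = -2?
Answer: 609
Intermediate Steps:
L = 3 (L = Add(5, -2) = 3)
Function('Q')(Y, u) = Add(Pow(Y, 2), Mul(3, u)) (Function('Q')(Y, u) = Add(Mul(Y, Y), Mul(3, u)) = Add(Pow(Y, 2), Mul(3, u)))
Mul(21, Add(Function('Q')(-4, 1), 10)) = Mul(21, Add(Add(Pow(-4, 2), Mul(3, 1)), 10)) = Mul(21, Add(Add(16, 3), 10)) = Mul(21, Add(19, 10)) = Mul(21, 29) = 609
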